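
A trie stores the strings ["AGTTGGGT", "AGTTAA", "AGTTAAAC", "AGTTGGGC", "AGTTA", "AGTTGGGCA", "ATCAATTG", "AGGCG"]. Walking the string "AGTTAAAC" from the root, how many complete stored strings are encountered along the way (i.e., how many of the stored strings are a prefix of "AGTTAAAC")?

3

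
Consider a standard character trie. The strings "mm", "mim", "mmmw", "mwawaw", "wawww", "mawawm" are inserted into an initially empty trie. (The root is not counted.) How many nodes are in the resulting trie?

21

Trace insertions, counting only characters that open a new branch:
  "mm" → 2 new (m, m)
  "mim" → prefix "m" already present; 2 new (i, m)
  "mmmw" → prefix "mm" already present; 2 new (m, w)
  "mwawaw" → prefix "m" already present; 5 new (w, a, w, a, w)
  "wawww" → 5 new (w, a, w, w, w)
  "mawawm" → prefix "m" already present; 5 new (a, w, a, w, m)
Total nodes = 2 + 2 + 2 + 5 + 5 + 5 = 21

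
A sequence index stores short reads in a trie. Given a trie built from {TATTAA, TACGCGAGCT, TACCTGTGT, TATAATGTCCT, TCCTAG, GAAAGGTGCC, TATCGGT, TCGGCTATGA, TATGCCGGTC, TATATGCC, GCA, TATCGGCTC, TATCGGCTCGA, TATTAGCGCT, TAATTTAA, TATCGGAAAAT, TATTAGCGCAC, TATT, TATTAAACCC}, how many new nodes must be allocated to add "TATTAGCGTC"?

Walking "TATTAGCGTC" from the root, the first 8 characters ("TATTAGCG") follow existing edges; "T" is the first miss.
So 10 − 8 = 2 new nodes.

2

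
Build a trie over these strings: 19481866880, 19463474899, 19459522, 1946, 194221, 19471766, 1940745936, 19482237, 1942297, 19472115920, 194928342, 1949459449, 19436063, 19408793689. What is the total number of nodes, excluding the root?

76

For each word, the new-node count is its length minus the longest prefix already in the trie:
  "19481866880" → 11 new (1, 9, 4, 8, 1, 8, 6, 6, 8, 8, 0)
  "19463474899" → prefix "194" already present; 8 new (6, 3, 4, 7, 4, 8, 9, 9)
  "19459522" → prefix "194" already present; 5 new (5, 9, 5, 2, 2)
  "1946" → prefix "1946" already present; 0 new (none)
  "194221" → prefix "194" already present; 3 new (2, 2, 1)
  "19471766" → prefix "194" already present; 5 new (7, 1, 7, 6, 6)
  "1940745936" → prefix "194" already present; 7 new (0, 7, 4, 5, 9, 3, 6)
  "19482237" → prefix "1948" already present; 4 new (2, 2, 3, 7)
  "1942297" → prefix "19422" already present; 2 new (9, 7)
  "19472115920" → prefix "1947" already present; 7 new (2, 1, 1, 5, 9, 2, 0)
  "194928342" → prefix "194" already present; 6 new (9, 2, 8, 3, 4, 2)
  "1949459449" → prefix "1949" already present; 6 new (4, 5, 9, 4, 4, 9)
  "19436063" → prefix "194" already present; 5 new (3, 6, 0, 6, 3)
  "19408793689" → prefix "1940" already present; 7 new (8, 7, 9, 3, 6, 8, 9)
Total nodes = 11 + 8 + 5 + 0 + 3 + 5 + 7 + 4 + 2 + 7 + 6 + 6 + 5 + 7 = 76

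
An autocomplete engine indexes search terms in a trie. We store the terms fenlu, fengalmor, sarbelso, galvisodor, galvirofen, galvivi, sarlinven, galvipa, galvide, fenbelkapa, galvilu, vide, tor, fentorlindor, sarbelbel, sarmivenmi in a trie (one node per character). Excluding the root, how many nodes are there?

Trace insertions, counting only characters that open a new branch:
  "fenlu" → 5 new (f, e, n, l, u)
  "fengalmor" → prefix "fen" already present; 6 new (g, a, l, m, o, r)
  "sarbelso" → 8 new (s, a, r, b, e, l, s, o)
  "galvisodor" → 10 new (g, a, l, v, i, s, o, d, o, r)
  "galvirofen" → prefix "galvi" already present; 5 new (r, o, f, e, n)
  "galvivi" → prefix "galvi" already present; 2 new (v, i)
  "sarlinven" → prefix "sar" already present; 6 new (l, i, n, v, e, n)
  "galvipa" → prefix "galvi" already present; 2 new (p, a)
  "galvide" → prefix "galvi" already present; 2 new (d, e)
  "fenbelkapa" → prefix "fen" already present; 7 new (b, e, l, k, a, p, a)
  "galvilu" → prefix "galvi" already present; 2 new (l, u)
  "vide" → 4 new (v, i, d, e)
  "tor" → 3 new (t, o, r)
  "fentorlindor" → prefix "fen" already present; 9 new (t, o, r, l, i, n, d, o, r)
  "sarbelbel" → prefix "sarbel" already present; 3 new (b, e, l)
  "sarmivenmi" → prefix "sar" already present; 7 new (m, i, v, e, n, m, i)
Total nodes = 5 + 6 + 8 + 10 + 5 + 2 + 6 + 2 + 2 + 7 + 2 + 4 + 3 + 9 + 3 + 7 = 81

81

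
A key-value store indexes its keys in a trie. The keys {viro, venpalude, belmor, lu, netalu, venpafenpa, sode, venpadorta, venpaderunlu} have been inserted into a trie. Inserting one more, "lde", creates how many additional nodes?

2

The longest prefix of "lde" already in the trie is "l" (length 1).
So 3 − 1 = 2 new nodes.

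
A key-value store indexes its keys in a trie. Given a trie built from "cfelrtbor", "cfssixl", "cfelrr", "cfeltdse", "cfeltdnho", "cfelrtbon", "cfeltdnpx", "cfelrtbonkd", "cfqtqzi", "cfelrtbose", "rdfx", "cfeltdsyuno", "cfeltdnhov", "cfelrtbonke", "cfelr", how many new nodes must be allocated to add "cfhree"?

4

Walking "cfhree" from the root, the first 2 characters ("cf") follow existing edges; "h" is the first miss.
New nodes needed: |"cfhree"| − 2 = 6 − 2 = 4.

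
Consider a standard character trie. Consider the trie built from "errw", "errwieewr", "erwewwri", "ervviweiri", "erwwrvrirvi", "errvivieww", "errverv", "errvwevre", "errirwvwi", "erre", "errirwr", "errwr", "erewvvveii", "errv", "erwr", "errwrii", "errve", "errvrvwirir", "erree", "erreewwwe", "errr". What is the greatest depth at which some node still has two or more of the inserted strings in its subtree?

6

Equivalently: take the maximum, over all pairs, of their longest common prefix length.
"errirwr" and "errirwvwi" agree on "errirw" (6 characters) before diverging; nothing deeper is shared.
Longest shared-prefix length: 6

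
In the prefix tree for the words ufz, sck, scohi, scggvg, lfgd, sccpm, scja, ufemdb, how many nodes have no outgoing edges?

8

Leaves are exactly the stored words that no other stored word extends.
Those words: "lfgd", "sccpm", "scggvg", "scja", "sck", "scohi", "ufemdb", "ufz"
Leaf count: 8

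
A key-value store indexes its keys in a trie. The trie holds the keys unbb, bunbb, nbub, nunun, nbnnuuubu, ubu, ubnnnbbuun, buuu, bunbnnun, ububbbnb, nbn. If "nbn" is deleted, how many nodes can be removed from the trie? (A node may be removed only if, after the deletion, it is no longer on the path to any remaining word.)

0

A node on "nbn"'s path can go only if nothing else ends at it or branches off below it.
Every node on "nbn" is still needed (e.g. by "nbnnuuubu"), so nothing is freed.
Nodes removed: 0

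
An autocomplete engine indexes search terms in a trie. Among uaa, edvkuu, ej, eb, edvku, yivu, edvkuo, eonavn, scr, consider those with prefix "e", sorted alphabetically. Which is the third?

edvkuo

Words with prefix "e", in lexicographic order: "eb", "edvku", "edvkuo", "edvkuu", "ej", "eonavn"
The 3rd is edvkuo.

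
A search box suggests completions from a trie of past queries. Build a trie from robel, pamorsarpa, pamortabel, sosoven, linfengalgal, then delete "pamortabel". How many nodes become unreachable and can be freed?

5

After clearing the end-marker at "pamortabel", prune upward until reaching a node still needed by another word.
The suffix "tabel" (5 nodes) is used only by "pamortabel"; the node for "pamor" still has the child "s", so pruning stops there.
Nodes removed: 5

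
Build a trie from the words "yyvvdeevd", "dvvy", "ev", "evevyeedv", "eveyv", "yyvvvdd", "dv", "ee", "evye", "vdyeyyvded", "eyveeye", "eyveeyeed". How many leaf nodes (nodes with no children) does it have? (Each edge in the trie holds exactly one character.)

A leaf is a node with no children — equivalently, the end of a word that is not a proper prefix of any other stored word.
Those words: "dvvy", "ee", "evevyeedv", "eveyv", "evye", "eyveeyeed", "vdyeyyvded", "yyvvdeevd", "yyvvvdd"
Leaf count: 9

9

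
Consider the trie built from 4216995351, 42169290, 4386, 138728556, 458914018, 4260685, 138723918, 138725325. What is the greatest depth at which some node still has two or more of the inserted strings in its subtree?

5

Look for the deepest trie node that still has at least two words in its subtree.
"138723918" and "138725325" agree on "13872" (5 characters) before diverging; nothing deeper is shared.
Longest shared-prefix length: 5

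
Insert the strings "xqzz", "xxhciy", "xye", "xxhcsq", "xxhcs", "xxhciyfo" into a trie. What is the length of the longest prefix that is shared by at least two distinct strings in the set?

The deepest shared node is where two words last agree before diverging.
"xxhciy" and "xxhciyfo" agree on "xxhciy" (6 characters) before diverging; nothing deeper is shared.
Longest shared-prefix length: 6

6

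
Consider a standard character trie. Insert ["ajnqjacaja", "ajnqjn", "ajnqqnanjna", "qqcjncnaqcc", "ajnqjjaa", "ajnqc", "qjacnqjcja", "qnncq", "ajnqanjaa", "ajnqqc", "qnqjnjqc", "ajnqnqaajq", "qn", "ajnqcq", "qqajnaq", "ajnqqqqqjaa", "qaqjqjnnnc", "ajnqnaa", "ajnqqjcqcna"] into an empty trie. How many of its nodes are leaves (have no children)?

Leaves are exactly the stored words that no other stored word extends.
Those words: "ajnqanjaa", "ajnqcq", "ajnqjacaja", "ajnqjjaa", "ajnqjn", "ajnqnaa", "ajnqnqaajq", "ajnqqc", "ajnqqjcqcna", "ajnqqnanjna", "ajnqqqqqjaa", "qaqjqjnnnc", "qjacnqjcja", "qnncq", "qnqjnjqc", "qqajnaq", "qqcjncnaqcc"
Leaf count: 17

17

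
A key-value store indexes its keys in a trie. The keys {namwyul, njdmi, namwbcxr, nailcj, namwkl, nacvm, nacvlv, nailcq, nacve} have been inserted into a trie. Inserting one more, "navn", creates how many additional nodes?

2

"na" is already a path in the trie; the remaining "vn" must be added.
So 4 − 2 = 2 new nodes.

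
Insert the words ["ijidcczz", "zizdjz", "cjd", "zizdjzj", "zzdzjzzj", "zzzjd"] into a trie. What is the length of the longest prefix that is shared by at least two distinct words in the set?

Look for the deepest trie node that still has at least two words in its subtree.
"zizdjz" and "zizdjzj" agree on "zizdjz" (6 characters) before diverging; nothing deeper is shared.
Longest shared-prefix length: 6

6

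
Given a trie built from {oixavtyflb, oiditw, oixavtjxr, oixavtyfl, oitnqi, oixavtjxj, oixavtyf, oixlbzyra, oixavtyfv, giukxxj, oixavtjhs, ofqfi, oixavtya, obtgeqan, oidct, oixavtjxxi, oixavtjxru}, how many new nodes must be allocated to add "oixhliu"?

4

The longest prefix of "oixhliu" already in the trie is "oix" (length 3).
So 7 − 3 = 4 new nodes.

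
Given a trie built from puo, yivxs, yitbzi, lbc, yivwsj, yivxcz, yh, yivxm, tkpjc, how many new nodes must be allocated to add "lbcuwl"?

3

"lbc" is already a path in the trie; the remaining "uwl" must be added.
Each of the 3 remaining characters creates one node.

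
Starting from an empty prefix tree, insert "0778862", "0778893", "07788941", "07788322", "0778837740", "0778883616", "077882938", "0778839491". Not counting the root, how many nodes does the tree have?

Trace insertions, counting only characters that open a new branch:
  "0778862" → 7 new (0, 7, 7, 8, 8, 6, 2)
  "0778893" → prefix "07788" already present; 2 new (9, 3)
  "07788941" → prefix "077889" already present; 2 new (4, 1)
  "07788322" → prefix "07788" already present; 3 new (3, 2, 2)
  "0778837740" → prefix "077883" already present; 4 new (7, 7, 4, 0)
  "0778883616" → prefix "07788" already present; 5 new (8, 3, 6, 1, 6)
  "077882938" → prefix "07788" already present; 4 new (2, 9, 3, 8)
  "0778839491" → prefix "077883" already present; 4 new (9, 4, 9, 1)
Total nodes = 7 + 2 + 2 + 3 + 4 + 5 + 4 + 4 = 31

31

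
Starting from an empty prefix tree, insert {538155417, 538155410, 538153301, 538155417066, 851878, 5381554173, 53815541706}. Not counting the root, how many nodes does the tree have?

Count nodes per top-level branch (shared prefixes stored once):
  '5'-branch (538153301, 538155410, 538155417, 53815541706, 538155417066, 5381554173): 18 nodes
  '8'-branch (851878): 6 nodes
Sum: 24

24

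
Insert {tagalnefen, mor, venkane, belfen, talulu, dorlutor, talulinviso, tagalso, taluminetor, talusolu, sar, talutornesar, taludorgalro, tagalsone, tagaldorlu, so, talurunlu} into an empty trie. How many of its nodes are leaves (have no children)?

Leaves are exactly the stored words that no other stored word extends.
Those words: "belfen", "dorlutor", "mor", "sar", "so", "tagaldorlu", "tagalnefen", "tagalsone", "taludorgalro", "talulinviso", "talulu", "taluminetor", "talurunlu", "talusolu", "talutornesar", "venkane"
Leaf count: 16

16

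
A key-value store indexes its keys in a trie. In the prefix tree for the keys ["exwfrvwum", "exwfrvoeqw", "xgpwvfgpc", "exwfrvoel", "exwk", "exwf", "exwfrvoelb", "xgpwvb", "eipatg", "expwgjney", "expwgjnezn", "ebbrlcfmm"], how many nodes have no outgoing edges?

A leaf is a node with no children — equivalently, the end of a word that is not a proper prefix of any other stored word.
Those words: "ebbrlcfmm", "eipatg", "expwgjney", "expwgjnezn", "exwfrvoelb", "exwfrvoeqw", "exwfrvwum", "exwk", "xgpwvb", "xgpwvfgpc"
Leaf count: 10

10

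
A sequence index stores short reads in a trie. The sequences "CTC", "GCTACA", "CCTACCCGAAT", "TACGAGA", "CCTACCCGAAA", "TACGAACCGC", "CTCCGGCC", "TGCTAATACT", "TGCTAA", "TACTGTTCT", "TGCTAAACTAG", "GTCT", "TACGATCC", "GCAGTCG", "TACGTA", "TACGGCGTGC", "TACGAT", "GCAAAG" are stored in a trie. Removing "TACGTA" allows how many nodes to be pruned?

A node on "TACGTA"'s path can go only if nothing else ends at it or branches off below it.
The suffix "TA" (2 nodes) is used only by "TACGTA"; the node for "TACG" still has the child "A", so pruning stops there.
Nodes removed: 2

2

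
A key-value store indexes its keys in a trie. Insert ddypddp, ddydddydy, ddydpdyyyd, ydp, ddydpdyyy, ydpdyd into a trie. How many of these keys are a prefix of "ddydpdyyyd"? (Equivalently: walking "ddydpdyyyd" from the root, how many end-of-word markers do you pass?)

2

Traverse "ddydpdyyyd" character by character; count nodes along the way that are marked as word ends.
Prefixes of the query that are stored words: "ddydpdyyy", "ddydpdyyyd"
Count: 2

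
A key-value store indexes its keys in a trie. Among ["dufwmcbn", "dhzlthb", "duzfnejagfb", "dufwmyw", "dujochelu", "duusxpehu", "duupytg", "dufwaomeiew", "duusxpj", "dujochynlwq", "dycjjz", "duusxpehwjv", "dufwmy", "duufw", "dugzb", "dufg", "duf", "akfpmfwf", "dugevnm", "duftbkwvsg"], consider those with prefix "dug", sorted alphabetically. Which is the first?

DFS of the "dug" subtree visits, in order: "dugevnm", "dugzb"
The 1st is dugevnm.

dugevnm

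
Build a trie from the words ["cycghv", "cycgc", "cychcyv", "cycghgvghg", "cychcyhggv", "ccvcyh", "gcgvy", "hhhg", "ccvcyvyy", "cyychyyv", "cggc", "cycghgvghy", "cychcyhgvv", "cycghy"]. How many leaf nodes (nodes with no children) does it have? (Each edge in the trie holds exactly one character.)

14

A leaf is a node with no children — equivalently, the end of a word that is not a proper prefix of any other stored word.
Those words: "ccvcyh", "ccvcyvyy", "cggc", "cycgc", "cycghgvghg", "cycghgvghy", "cycghv", "cycghy", "cychcyhggv", "cychcyhgvv", "cychcyv", "cyychyyv", "gcgvy", "hhhg"
Leaf count: 14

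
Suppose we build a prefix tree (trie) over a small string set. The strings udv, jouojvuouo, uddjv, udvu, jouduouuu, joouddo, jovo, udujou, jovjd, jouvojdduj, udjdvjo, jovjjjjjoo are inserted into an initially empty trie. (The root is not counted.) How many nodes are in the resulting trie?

54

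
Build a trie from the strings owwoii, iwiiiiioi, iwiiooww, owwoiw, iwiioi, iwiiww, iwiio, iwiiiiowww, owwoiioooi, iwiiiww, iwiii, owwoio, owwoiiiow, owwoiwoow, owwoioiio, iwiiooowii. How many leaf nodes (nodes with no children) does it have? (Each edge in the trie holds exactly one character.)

11

Leaves are exactly the stored words that no other stored word extends.
Those words: "iwiiiiioi", "iwiiiiowww", "iwiiiww", "iwiioi", "iwiiooowii", "iwiiooww", "iwiiww", "owwoiiiow", "owwoiioooi", "owwoioiio", "owwoiwoow"
Leaf count: 11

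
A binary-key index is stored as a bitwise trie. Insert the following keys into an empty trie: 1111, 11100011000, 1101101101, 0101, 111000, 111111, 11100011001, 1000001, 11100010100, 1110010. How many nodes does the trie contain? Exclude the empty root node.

Trie structure (* marks end of a word):
(root)
├─ 0
│  └─ 1
│     └─ 0
│        └─ 1 *
└─ 1
   ├─ 0
   │  └─ 0
   │     └─ 0
   │        └─ 0
   │           └─ 0
   │              └─ 1 *
   └─ 1
      ├─ 0
      │  └─ 1
      │     └─ 1
      │        └─ 0
      │           └─ 1
      │              └─ 1
      │                 └─ 0
      │                    └─ 1 *
      └─ 1
         ├─ 0
         │  └─ 0
         │     ├─ 0 *
         │     │  └─ 1
         │     │     ├─ 0
         │     │     │  └─ 1
         │     │     │     └─ 0
         │     │     │        └─ 0 *
         │     │     └─ 1
         │     │        └─ 0
         │     │           └─ 0
         │     │              ├─ 0 *
         │     │              └─ 1 *
         │     └─ 1
         │        └─ 0 *
         └─ 1 *
            └─ 1
               └─ 1 *
Counting every labelled node above: 39.

39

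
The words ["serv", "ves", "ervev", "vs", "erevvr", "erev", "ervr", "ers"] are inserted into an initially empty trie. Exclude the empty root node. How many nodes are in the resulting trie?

19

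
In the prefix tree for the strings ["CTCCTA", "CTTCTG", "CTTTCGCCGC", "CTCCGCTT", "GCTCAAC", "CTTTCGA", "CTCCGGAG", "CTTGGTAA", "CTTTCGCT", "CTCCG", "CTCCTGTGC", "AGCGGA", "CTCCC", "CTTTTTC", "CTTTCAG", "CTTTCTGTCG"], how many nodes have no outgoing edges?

15

Leaves are exactly the stored words that no other stored word extends.
Those words: "AGCGGA", "CTCCC", "CTCCGCTT", "CTCCGGAG", "CTCCTA", "CTCCTGTGC", "CTTCTG", "CTTGGTAA", "CTTTCAG", "CTTTCGA", "CTTTCGCCGC", "CTTTCGCT", "CTTTCTGTCG", "CTTTTTC", "GCTCAAC"
Leaf count: 15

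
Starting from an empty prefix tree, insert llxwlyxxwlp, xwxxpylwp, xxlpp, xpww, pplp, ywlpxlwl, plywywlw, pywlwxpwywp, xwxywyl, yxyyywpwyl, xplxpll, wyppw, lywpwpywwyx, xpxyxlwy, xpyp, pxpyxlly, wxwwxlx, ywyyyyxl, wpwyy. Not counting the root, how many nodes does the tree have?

120

For each word, the new-node count is its length minus the longest prefix already in the trie:
  "llxwlyxxwlp" → 11 new (l, l, x, w, l, y, x, x, w, l, p)
  "xwxxpylwp" → 9 new (x, w, x, x, p, y, l, w, p)
  "xxlpp" → prefix "x" already present; 4 new (x, l, p, p)
  "xpww" → prefix "x" already present; 3 new (p, w, w)
  "pplp" → 4 new (p, p, l, p)
  "ywlpxlwl" → 8 new (y, w, l, p, x, l, w, l)
  "plywywlw" → prefix "p" already present; 7 new (l, y, w, y, w, l, w)
  "pywlwxpwywp" → prefix "p" already present; 10 new (y, w, l, w, x, p, w, y, w, p)
  "xwxywyl" → prefix "xwx" already present; 4 new (y, w, y, l)
  "yxyyywpwyl" → prefix "y" already present; 9 new (x, y, y, y, w, p, w, y, l)
  "xplxpll" → prefix "xp" already present; 5 new (l, x, p, l, l)
  "wyppw" → 5 new (w, y, p, p, w)
  "lywpwpywwyx" → prefix "l" already present; 10 new (y, w, p, w, p, y, w, w, y, x)
  "xpxyxlwy" → prefix "xp" already present; 6 new (x, y, x, l, w, y)
  "xpyp" → prefix "xp" already present; 2 new (y, p)
  "pxpyxlly" → prefix "p" already present; 7 new (x, p, y, x, l, l, y)
  "wxwwxlx" → prefix "w" already present; 6 new (x, w, w, x, l, x)
  "ywyyyyxl" → prefix "yw" already present; 6 new (y, y, y, y, x, l)
  "wpwyy" → prefix "w" already present; 4 new (p, w, y, y)
Total nodes = 11 + 9 + 4 + 3 + 4 + 8 + 7 + 10 + 4 + 9 + 5 + 5 + 10 + 6 + 2 + 7 + 6 + 6 + 4 = 120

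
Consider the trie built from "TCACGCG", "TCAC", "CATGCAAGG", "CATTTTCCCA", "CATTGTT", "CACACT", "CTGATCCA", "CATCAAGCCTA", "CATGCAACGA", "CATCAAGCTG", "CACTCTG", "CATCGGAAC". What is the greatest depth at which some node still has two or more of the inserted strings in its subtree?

8

The deepest shared node is where two words last agree before diverging.
e.g. "CATCAAGCCTA" and "CATCAAGCTG" share the prefix "CATCAAGC" of length 8; no pair shares a longer one.
Longest shared-prefix length: 8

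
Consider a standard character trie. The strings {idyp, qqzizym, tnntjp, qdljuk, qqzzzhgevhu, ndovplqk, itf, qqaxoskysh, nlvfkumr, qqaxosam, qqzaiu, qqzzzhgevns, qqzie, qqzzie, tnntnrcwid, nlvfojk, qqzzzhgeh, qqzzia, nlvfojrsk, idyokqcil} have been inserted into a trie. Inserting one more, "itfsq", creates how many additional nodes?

2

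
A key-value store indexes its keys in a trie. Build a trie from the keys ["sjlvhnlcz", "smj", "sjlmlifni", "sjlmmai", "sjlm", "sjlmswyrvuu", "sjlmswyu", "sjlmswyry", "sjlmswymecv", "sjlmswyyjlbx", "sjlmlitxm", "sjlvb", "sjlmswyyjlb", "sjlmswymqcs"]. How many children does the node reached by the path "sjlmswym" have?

2

Follow the path "sjlmswym" to its node, then look at its outgoing edges.
Characters that immediately follow "sjlmswym" among the stored strings: {e, q}.
That node has 2 child edges.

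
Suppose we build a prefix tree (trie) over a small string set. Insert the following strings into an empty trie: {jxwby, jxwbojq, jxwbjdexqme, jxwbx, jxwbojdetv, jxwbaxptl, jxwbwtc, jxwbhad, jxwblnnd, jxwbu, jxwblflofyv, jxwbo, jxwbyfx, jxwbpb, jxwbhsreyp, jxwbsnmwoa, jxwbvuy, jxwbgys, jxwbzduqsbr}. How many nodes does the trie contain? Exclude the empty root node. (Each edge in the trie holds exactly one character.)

70

For each word, the new-node count is its length minus the longest prefix already in the trie:
  "jxwby" → 5 new (j, x, w, b, y)
  "jxwbojq" → prefix "jxwb" already present; 3 new (o, j, q)
  "jxwbjdexqme" → prefix "jxwb" already present; 7 new (j, d, e, x, q, m, e)
  "jxwbx" → prefix "jxwb" already present; 1 new (x)
  "jxwbojdetv" → prefix "jxwboj" already present; 4 new (d, e, t, v)
  "jxwbaxptl" → prefix "jxwb" already present; 5 new (a, x, p, t, l)
  "jxwbwtc" → prefix "jxwb" already present; 3 new (w, t, c)
  "jxwbhad" → prefix "jxwb" already present; 3 new (h, a, d)
  "jxwblnnd" → prefix "jxwb" already present; 4 new (l, n, n, d)
  "jxwbu" → prefix "jxwb" already present; 1 new (u)
  "jxwblflofyv" → prefix "jxwbl" already present; 6 new (f, l, o, f, y, v)
  "jxwbo" → prefix "jxwbo" already present; 0 new (none)
  "jxwbyfx" → prefix "jxwby" already present; 2 new (f, x)
  "jxwbpb" → prefix "jxwb" already present; 2 new (p, b)
  "jxwbhsreyp" → prefix "jxwbh" already present; 5 new (s, r, e, y, p)
  "jxwbsnmwoa" → prefix "jxwb" already present; 6 new (s, n, m, w, o, a)
  "jxwbvuy" → prefix "jxwb" already present; 3 new (v, u, y)
  "jxwbgys" → prefix "jxwb" already present; 3 new (g, y, s)
  "jxwbzduqsbr" → prefix "jxwb" already present; 7 new (z, d, u, q, s, b, r)
Total nodes = 5 + 3 + 7 + 1 + 4 + 5 + 3 + 3 + 4 + 1 + 6 + 0 + 2 + 2 + 5 + 6 + 3 + 3 + 7 = 70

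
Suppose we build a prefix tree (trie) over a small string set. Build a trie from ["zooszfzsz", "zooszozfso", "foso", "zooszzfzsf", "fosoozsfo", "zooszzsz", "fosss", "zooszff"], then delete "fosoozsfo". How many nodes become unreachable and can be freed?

A node on "fosoozsfo"'s path can go only if nothing else ends at it or branches off below it.
The suffix "ozsfo" (5 nodes) is used only by "fosoozsfo"; "foso" is itself a stored word, so pruning stops there.
Nodes removed: 5

5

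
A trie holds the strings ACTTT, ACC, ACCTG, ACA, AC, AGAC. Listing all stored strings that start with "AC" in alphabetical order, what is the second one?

ACA

DFS of the "AC" subtree visits, in order: "AC", "ACA", "ACC", "ACCTG", "ACTTT"
The 2nd is ACA.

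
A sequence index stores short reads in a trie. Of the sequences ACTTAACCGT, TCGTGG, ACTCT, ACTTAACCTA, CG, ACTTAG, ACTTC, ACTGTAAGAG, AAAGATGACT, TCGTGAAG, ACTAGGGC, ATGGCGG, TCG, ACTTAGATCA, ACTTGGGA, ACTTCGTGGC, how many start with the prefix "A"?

12

Traverse to the node for "A", then collect every word in that subtree.
Matches: "AAAGATGACT", "ACTAGGGC", "ACTCT", "ACTGTAAGAG", "ACTTAACCGT", "ACTTAACCTA", "ACTTAG", "ACTTAGATCA", "ACTTC", "ACTTCGTGGC", "ACTTGGGA", "ATGGCGG"
Count: 12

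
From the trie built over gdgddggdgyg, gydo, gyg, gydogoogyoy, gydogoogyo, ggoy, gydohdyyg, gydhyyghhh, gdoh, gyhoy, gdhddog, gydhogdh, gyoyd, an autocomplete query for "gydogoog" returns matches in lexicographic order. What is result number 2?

gydogoogyoy

DFS of the "gydogoog" subtree visits, in order: "gydogoogyo", "gydogoogyoy"
The 2nd is gydogoogyoy.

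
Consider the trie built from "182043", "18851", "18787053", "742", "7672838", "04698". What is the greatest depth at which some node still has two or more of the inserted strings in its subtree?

Equivalently: take the maximum, over all pairs, of their longest common prefix length.
"182043" and "18787053" agree on "18" (2 characters) before diverging; nothing deeper is shared.
Longest shared-prefix length: 2

2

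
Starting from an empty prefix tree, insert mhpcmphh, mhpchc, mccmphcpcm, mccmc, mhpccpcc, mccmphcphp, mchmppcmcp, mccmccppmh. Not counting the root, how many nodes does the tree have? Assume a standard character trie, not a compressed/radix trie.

For each word, the new-node count is its length minus the longest prefix already in the trie:
  "mhpcmphh" → 8 new (m, h, p, c, m, p, h, h)
  "mhpchc" → prefix "mhpc" already present; 2 new (h, c)
  "mccmphcpcm" → prefix "m" already present; 9 new (c, c, m, p, h, c, p, c, m)
  "mccmc" → prefix "mccm" already present; 1 new (c)
  "mhpccpcc" → prefix "mhpc" already present; 4 new (c, p, c, c)
  "mccmphcphp" → prefix "mccmphcp" already present; 2 new (h, p)
  "mchmppcmcp" → prefix "mc" already present; 8 new (h, m, p, p, c, m, c, p)
  "mccmccppmh" → prefix "mccmc" already present; 5 new (c, p, p, m, h)
Total nodes = 8 + 2 + 9 + 1 + 4 + 2 + 8 + 5 = 39

39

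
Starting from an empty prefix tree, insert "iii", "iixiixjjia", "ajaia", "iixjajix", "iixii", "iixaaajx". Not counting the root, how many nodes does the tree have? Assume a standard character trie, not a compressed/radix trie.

Insert word by word; a character creates a node only if that edge doesn't already exist:
  "iii" → 3 new (i, i, i)
  "iixiixjjia" → prefix "ii" already present; 8 new (x, i, i, x, j, j, i, a)
  "ajaia" → 5 new (a, j, a, i, a)
  "iixjajix" → prefix "iix" already present; 5 new (j, a, j, i, x)
  "iixii" → prefix "iixii" already present; 0 new (none)
  "iixaaajx" → prefix "iix" already present; 5 new (a, a, a, j, x)
Total nodes = 3 + 8 + 5 + 5 + 0 + 5 = 26

26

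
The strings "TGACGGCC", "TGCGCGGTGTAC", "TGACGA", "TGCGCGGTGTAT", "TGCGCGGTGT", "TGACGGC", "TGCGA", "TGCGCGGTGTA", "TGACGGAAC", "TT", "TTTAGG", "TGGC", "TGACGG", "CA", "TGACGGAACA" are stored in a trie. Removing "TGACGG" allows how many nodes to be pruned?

0

A node on "TGACGG"'s path can go only if nothing else ends at it or branches off below it.
Every node on "TGACGG" is still needed (e.g. by "TGACGGCC"), so nothing is freed.
Nodes removed: 0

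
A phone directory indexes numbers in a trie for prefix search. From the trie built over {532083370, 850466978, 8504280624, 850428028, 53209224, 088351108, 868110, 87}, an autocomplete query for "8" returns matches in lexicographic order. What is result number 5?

Filter for "8…" and sort: "850428028", "8504280624", "850466978", "868110", "87"
Position 5: 87

87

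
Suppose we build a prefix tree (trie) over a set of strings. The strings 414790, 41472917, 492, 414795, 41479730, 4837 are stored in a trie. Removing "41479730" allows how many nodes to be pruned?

A node on "41479730"'s path can go only if nothing else ends at it or branches off below it.
The suffix "730" (3 nodes) is used only by "41479730"; the node for "41479" still has the child "0", so pruning stops there.
Nodes removed: 3

3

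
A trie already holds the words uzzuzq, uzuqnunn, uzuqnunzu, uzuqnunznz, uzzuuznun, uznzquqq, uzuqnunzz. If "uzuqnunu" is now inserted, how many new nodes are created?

1

Walking "uzuqnunu" from the root, the first 7 characters ("uzuqnun") follow existing edges; "u" is the first miss.
New nodes needed: |"uzuqnunu"| − 7 = 8 − 7 = 1.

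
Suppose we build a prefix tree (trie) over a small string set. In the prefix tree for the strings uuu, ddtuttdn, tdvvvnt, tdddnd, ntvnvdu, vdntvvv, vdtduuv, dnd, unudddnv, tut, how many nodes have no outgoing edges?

Leaves are exactly the stored words that no other stored word extends.
Those words: "ddtuttdn", "dnd", "ntvnvdu", "tdddnd", "tdvvvnt", "tut", "unudddnv", "uuu", "vdntvvv", "vdtduuv"
Leaf count: 10

10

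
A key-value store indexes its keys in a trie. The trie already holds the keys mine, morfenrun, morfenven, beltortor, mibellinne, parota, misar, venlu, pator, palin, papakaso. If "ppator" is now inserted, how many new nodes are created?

5

The longest prefix of "ppator" already in the trie is "p" (length 1).
Each of the 5 remaining characters creates one node.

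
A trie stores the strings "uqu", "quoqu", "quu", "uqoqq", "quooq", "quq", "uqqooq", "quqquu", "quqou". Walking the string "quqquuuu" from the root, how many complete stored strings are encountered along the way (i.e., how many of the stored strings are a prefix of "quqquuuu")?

Traverse "quqquuuu" character by character; count nodes along the way that are marked as word ends.
Prefixes of the query that are stored words: "quq", "quqquu"
Count: 2

2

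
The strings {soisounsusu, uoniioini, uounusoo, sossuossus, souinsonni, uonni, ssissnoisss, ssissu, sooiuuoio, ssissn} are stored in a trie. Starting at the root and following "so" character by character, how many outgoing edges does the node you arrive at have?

Follow the path "so" to its node, then look at its outgoing edges.
Distinct next characters after "so": i, o, s, u.
That node has 4 child edges.

4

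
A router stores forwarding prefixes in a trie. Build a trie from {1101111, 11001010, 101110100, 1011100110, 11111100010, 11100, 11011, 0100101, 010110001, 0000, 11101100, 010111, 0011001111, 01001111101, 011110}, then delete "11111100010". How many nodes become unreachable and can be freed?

8

Walk "11111100010" from the leaf back toward the root, removing each node that no remaining word uses.
The suffix "11100010" (8 nodes) is used only by "11111100010"; the node for "111" still has the child "0", so pruning stops there.
Nodes removed: 8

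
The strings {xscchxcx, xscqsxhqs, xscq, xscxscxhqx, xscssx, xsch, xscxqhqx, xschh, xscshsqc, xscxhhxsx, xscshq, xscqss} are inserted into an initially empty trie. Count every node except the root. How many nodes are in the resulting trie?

41

Trace insertions, counting only characters that open a new branch:
  "xscchxcx" → 8 new (x, s, c, c, h, x, c, x)
  "xscqsxhqs" → prefix "xsc" already present; 6 new (q, s, x, h, q, s)
  "xscq" → prefix "xscq" already present; 0 new (none)
  "xscxscxhqx" → prefix "xsc" already present; 7 new (x, s, c, x, h, q, x)
  "xscssx" → prefix "xsc" already present; 3 new (s, s, x)
  "xsch" → prefix "xsc" already present; 1 new (h)
  "xscxqhqx" → prefix "xscx" already present; 4 new (q, h, q, x)
  "xschh" → prefix "xsch" already present; 1 new (h)
  "xscshsqc" → prefix "xscs" already present; 4 new (h, s, q, c)
  "xscxhhxsx" → prefix "xscx" already present; 5 new (h, h, x, s, x)
  "xscshq" → prefix "xscsh" already present; 1 new (q)
  "xscqss" → prefix "xscqs" already present; 1 new (s)
Total nodes = 8 + 6 + 0 + 7 + 3 + 1 + 4 + 1 + 4 + 5 + 1 + 1 = 41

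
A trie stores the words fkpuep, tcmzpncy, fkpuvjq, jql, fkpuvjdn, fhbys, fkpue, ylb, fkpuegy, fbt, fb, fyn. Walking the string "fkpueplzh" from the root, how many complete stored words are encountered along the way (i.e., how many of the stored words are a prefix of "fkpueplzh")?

Check each prefix of "fkpueplzh" against the stored set — each match is an end-marker on the path.
Prefixes of the query that are stored words: "fkpue", "fkpuep"
Count: 2

2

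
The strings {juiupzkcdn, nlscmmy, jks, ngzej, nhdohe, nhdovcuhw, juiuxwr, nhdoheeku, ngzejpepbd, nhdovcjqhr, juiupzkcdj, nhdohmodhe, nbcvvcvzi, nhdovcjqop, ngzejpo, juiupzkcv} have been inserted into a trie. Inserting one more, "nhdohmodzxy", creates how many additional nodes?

3

The longest prefix of "nhdohmodzxy" already in the trie is "nhdohmod" (length 8).
So 11 − 8 = 3 new nodes.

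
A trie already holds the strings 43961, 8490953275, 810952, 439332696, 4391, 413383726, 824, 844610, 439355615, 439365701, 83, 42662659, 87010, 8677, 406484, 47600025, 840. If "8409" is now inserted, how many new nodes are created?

1

"840" is already a path in the trie; the remaining "9" must be added.
Each of the 1 remaining characters creates one node.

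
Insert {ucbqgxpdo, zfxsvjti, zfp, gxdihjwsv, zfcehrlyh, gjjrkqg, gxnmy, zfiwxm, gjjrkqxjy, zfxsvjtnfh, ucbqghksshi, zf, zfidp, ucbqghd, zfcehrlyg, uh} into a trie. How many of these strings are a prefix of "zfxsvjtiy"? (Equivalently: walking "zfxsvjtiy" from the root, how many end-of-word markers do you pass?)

Walk "zfxsvjtiy" from the root; an end-of-word marker is hit whenever a stored word is a prefix of "zfxsvjtiy".
Prefixes of the query that are stored words: "zf", "zfxsvjti"
Count: 2

2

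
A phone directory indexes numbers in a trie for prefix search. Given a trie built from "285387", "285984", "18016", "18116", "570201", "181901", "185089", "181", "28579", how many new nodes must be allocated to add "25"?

1

Walking "25" from the root, the first 1 characters ("2") follow existing edges; "5" is the first miss.
Each of the 1 remaining characters creates one node.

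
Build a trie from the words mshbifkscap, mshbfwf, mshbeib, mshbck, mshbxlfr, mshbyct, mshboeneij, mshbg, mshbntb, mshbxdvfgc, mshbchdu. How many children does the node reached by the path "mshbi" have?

1

Follow the path "mshbi" to its node, then look at its outgoing edges.
Distinct next characters after "mshbi": f.
That node has 1 child edge.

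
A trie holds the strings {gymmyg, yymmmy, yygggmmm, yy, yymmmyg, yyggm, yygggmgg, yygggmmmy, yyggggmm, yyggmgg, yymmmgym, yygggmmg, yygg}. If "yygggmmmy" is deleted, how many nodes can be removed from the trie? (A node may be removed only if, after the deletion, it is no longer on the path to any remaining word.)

A node on "yygggmmmy"'s path can go only if nothing else ends at it or branches off below it.
The suffix "y" (1 node) is used only by "yygggmmmy"; "yygggmmm" is itself a stored word, so pruning stops there.
Nodes removed: 1

1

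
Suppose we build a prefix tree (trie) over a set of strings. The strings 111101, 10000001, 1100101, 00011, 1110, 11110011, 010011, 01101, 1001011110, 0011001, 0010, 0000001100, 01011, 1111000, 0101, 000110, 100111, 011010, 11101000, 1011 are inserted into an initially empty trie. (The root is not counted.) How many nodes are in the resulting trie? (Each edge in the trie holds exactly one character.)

68

Trace insertions, counting only characters that open a new branch:
  "111101" → 6 new (1, 1, 1, 1, 0, 1)
  "10000001" → prefix "1" already present; 7 new (0, 0, 0, 0, 0, 0, 1)
  "1100101" → prefix "11" already present; 5 new (0, 0, 1, 0, 1)
  "00011" → 5 new (0, 0, 0, 1, 1)
  "1110" → prefix "111" already present; 1 new (0)
  "11110011" → prefix "11110" already present; 3 new (0, 1, 1)
  "010011" → prefix "0" already present; 5 new (1, 0, 0, 1, 1)
  "01101" → prefix "01" already present; 3 new (1, 0, 1)
  "1001011110" → prefix "100" already present; 7 new (1, 0, 1, 1, 1, 1, 0)
  "0011001" → prefix "00" already present; 5 new (1, 1, 0, 0, 1)
  "0010" → prefix "001" already present; 1 new (0)
  "0000001100" → prefix "000" already present; 7 new (0, 0, 0, 1, 1, 0, 0)
  "01011" → prefix "010" already present; 2 new (1, 1)
  "1111000" → prefix "111100" already present; 1 new (0)
  "0101" → prefix "0101" already present; 0 new (none)
  "000110" → prefix "00011" already present; 1 new (0)
  "100111" → prefix "1001" already present; 2 new (1, 1)
  "011010" → prefix "01101" already present; 1 new (0)
  "11101000" → prefix "1110" already present; 4 new (1, 0, 0, 0)
  "1011" → prefix "10" already present; 2 new (1, 1)
Total nodes = 6 + 7 + 5 + 5 + 1 + 3 + 5 + 3 + 7 + 5 + 1 + 7 + 2 + 1 + 0 + 1 + 2 + 1 + 4 + 2 = 68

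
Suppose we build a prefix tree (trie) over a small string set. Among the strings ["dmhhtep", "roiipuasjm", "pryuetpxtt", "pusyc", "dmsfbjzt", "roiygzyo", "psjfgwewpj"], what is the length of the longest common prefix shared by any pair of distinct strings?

Equivalently: take the maximum, over all pairs, of their longest common prefix length.
e.g. "roiipuasjm" and "roiygzyo" share the prefix "roi" of length 3; no pair shares a longer one.
Longest shared-prefix length: 3

3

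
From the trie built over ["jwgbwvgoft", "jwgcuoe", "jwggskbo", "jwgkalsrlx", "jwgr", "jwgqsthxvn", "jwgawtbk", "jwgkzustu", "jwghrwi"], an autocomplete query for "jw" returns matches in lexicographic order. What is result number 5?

jwghrwi

Filter for "jw…" and sort: "jwgawtbk", "jwgbwvgoft", "jwgcuoe", "jwggskbo", "jwghrwi", "jwgkalsrlx", "jwgkzustu", "jwgqsthxvn", "jwgr"
The 5th is jwghrwi.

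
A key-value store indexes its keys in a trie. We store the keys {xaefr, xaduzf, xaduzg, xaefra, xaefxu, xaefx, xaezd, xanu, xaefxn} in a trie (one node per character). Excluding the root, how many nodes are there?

18

Trie structure (* marks end of a word):
(root)
└─ x
   └─ a
      ├─ d
      │  └─ u
      │     └─ z
      │        ├─ f *
      │        └─ g *
      ├─ e
      │  ├─ f
      │  │  ├─ r *
      │  │  │  └─ a *
      │  │  └─ x *
      │  │     ├─ n *
      │  │     └─ u *
      │  └─ z
      │     └─ d *
      └─ n
         └─ u *
Counting every labelled node above: 18.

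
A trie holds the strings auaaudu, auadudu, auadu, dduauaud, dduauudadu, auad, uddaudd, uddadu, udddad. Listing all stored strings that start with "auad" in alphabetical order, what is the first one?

auad

Filter for "auad…" and sort: "auad", "auadu", "auadudu"
Position 1: auad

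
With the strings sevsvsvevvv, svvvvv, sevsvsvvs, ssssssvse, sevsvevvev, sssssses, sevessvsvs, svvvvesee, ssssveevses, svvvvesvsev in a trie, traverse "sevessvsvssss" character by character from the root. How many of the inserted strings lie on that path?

Walk "sevessvsvssss" from the root; an end-of-word marker is hit whenever a stored word is a prefix of "sevessvsvssss".
Prefixes of the query that are stored words: "sevessvsvs"
Count: 1

1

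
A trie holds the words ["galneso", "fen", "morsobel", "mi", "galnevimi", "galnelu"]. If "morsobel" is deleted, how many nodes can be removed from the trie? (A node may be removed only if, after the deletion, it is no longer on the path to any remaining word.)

After clearing the end-marker at "morsobel", prune upward until reaching a node still needed by another word.
The suffix "orsobel" (7 nodes) is used only by "morsobel"; the node for "m" still has the child "i", so pruning stops there.
Nodes removed: 7

7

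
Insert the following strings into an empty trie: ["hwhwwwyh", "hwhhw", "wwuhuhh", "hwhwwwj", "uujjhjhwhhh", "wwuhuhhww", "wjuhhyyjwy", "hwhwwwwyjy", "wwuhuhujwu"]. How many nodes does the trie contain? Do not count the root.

For each word, the new-node count is its length minus the longest prefix already in the trie:
  "hwhwwwyh" → 8 new (h, w, h, w, w, w, y, h)
  "hwhhw" → prefix "hwh" already present; 2 new (h, w)
  "wwuhuhh" → 7 new (w, w, u, h, u, h, h)
  "hwhwwwj" → prefix "hwhwww" already present; 1 new (j)
  "uujjhjhwhhh" → 11 new (u, u, j, j, h, j, h, w, h, h, h)
  "wwuhuhhww" → prefix "wwuhuhh" already present; 2 new (w, w)
  "wjuhhyyjwy" → prefix "w" already present; 9 new (j, u, h, h, y, y, j, w, y)
  "hwhwwwwyjy" → prefix "hwhwww" already present; 4 new (w, y, j, y)
  "wwuhuhujwu" → prefix "wwuhuh" already present; 4 new (u, j, w, u)
Total nodes = 8 + 2 + 7 + 1 + 11 + 2 + 9 + 4 + 4 = 48

48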